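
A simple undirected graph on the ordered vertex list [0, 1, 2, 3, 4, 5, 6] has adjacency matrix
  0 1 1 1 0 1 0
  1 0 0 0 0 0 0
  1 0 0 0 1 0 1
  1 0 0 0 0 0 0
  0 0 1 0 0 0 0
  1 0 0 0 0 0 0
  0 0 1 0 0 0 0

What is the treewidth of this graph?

A width-1 tree decomposition is:
Bags: B1 = {0, 1}  B2 = {0, 3}  B3 = {0, 2}  B4 = {2, 6}  B5 = {0, 5}  B6 = {2, 4}
Tree: B1–B2, B1–B3, B3–B4, B2–B5, B4–B6
Every bag has size at most 2, so the width is 2 − 1 = 1 and tw(G) ≤ 1. G has an edge, so its treewidth is at least 1. Combining the bounds, tw(G) = 1.

1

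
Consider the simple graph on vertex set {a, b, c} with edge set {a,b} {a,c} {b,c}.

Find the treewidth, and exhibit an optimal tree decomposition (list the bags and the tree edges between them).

With just one bag of size 3, the width is 3 − 1 = 2, so tw(G) ≤ 2. For the lower bound, the 3 vertices {a, b, c} are pairwise adjacent, and any tree decomposition puts a clique entirely inside one bag — forcing width ≥ 2. Hence tw(G) = 2 exactly.

Treewidth 2.
One such decomposition:
Bags: B1 = {a, b, c}
Tree: (single bag)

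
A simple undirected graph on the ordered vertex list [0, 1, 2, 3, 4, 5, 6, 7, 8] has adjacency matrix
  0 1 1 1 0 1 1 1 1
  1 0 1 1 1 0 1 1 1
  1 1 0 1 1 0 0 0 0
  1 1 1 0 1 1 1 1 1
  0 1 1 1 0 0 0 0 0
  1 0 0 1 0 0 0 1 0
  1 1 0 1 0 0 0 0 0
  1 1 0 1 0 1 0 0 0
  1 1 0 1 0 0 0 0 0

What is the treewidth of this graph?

A width-3 tree decomposition is:
Bags: B1 = {0, 3, 5, 7}  B2 = {0, 1, 3, 7}  B3 = {0, 1, 2, 3}  B4 = {1, 2, 3, 4}  B5 = {0, 1, 3, 8}  B6 = {0, 1, 3, 6}
Tree: B1–B2, B2–B3, B3–B4, B3–B5, B3–B6
The largest bag has 4 vertices, giving width 3; this decomposition certifies tw(G) ≤ 3. For the lower bound, the 4 vertices {0, 1, 3, 8} are pairwise adjacent, and any tree decomposition puts a clique entirely inside one bag — forcing width ≥ 3. Therefore the treewidth is 3.

3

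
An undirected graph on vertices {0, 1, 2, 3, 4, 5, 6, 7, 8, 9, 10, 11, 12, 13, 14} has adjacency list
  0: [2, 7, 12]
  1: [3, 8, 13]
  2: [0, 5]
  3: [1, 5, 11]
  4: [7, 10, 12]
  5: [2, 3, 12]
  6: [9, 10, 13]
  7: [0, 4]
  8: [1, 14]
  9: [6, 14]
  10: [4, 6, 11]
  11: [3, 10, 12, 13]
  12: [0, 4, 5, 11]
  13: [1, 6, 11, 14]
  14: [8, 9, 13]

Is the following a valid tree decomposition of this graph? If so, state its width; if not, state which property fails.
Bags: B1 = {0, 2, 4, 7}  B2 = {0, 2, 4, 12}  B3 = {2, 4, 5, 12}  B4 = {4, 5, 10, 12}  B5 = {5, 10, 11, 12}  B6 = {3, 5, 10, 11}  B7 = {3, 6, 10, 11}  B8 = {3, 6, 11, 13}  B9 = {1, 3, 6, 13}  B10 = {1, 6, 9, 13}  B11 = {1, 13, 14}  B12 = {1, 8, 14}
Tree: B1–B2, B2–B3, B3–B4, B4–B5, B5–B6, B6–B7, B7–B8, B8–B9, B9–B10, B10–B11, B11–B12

A tree decomposition must satisfy three properties: every vertex lies in some bag; for every edge, both endpoints lie together in some bag; and for every vertex, the bags containing it form a connected subtree. Here edge (9,14) lies in no bag, so the decomposition is invalid.

No — edge (9,14) lies in no bag.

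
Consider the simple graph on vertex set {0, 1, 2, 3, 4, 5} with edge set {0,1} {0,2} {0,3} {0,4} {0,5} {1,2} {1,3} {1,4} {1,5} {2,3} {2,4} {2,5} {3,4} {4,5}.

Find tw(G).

4

A width-4 tree decomposition is:
Bags: B1 = {0, 1, 2, 4, 5}  B2 = {0, 1, 2, 3, 4}
Tree: B1–B2
Each bag holds 5 vertices, so the decomposition has width 4, which upper-bounds the treewidth. For the lower bound, the 5 vertices {0, 1, 2, 3, 4} are pairwise adjacent, and any tree decomposition puts a clique entirely inside one bag — forcing width ≥ 4. Combining the bounds, tw(G) = 4.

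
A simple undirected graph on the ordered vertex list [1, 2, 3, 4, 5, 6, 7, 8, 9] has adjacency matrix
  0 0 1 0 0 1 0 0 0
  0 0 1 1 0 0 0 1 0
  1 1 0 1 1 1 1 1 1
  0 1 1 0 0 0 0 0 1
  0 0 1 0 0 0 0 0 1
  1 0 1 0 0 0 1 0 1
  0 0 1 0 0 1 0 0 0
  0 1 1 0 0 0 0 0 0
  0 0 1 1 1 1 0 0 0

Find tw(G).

2

A width-2 tree decomposition is:
Bags: B1 = {3, 6, 9}  B2 = {1, 3, 6}  B3 = {3, 6, 7}  B4 = {3, 4, 9}  B5 = {2, 3, 4}  B6 = {3, 5, 9}  B7 = {2, 3, 8}
Tree: B1–B2, B2–B3, B1–B4, B4–B5, B4–B6, B5–B7
The largest bag has 3 vertices, giving width 2; this decomposition certifies tw(G) ≤ 2. On the other hand G contains the 3-clique {2, 3, 8}. A clique must lie in a single bag of any decomposition, so no decomposition can have width below 2. Therefore the treewidth is 2.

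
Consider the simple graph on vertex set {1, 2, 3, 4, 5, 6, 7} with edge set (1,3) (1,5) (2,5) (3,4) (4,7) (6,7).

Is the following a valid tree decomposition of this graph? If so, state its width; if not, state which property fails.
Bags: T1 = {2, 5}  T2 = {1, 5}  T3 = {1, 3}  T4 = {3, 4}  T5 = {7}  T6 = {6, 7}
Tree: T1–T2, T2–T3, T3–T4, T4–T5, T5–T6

No — edge (4,7) lies in no bag.

A tree decomposition must satisfy three properties: every vertex lies in some bag; for every edge, both endpoints lie together in some bag; and for every vertex, the bags containing it form a connected subtree. Here edge (4,7) lies in no bag, so the decomposition is invalid.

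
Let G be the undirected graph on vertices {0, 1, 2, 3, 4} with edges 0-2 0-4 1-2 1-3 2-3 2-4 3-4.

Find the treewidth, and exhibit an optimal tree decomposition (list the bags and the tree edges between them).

Each bag holds 3 vertices, so the decomposition has width 2, which upper-bounds the treewidth. For the lower bound, the 3 vertices {0, 2, 4} are pairwise adjacent, and any tree decomposition puts a clique entirely inside one bag — forcing width ≥ 2. The upper and lower bounds meet at 2, so that is the treewidth.

Treewidth 2.
One such decomposition:
Bags: B1 = {1, 2, 3}  B2 = {2, 3, 4}  B3 = {0, 2, 4}
Tree: B1–B2, B2–B3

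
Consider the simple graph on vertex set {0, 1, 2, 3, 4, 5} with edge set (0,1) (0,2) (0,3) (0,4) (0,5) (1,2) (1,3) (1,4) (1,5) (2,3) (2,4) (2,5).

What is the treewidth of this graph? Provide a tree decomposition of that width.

Every bag has size at most 4, so the width is 4 − 1 = 3 and tw(G) ≤ 3. For the lower bound, the 4 vertices {0, 1, 2, 3} are pairwise adjacent, and any tree decomposition puts a clique entirely inside one bag — forcing width ≥ 3. Hence tw(G) = 3 exactly.

Treewidth 3.
One optimal decomposition is:
Bags: B1 = {0, 1, 2, 3}  B2 = {0, 1, 2, 4}  B3 = {0, 1, 2, 5}
Tree: B1–B2, B2–B3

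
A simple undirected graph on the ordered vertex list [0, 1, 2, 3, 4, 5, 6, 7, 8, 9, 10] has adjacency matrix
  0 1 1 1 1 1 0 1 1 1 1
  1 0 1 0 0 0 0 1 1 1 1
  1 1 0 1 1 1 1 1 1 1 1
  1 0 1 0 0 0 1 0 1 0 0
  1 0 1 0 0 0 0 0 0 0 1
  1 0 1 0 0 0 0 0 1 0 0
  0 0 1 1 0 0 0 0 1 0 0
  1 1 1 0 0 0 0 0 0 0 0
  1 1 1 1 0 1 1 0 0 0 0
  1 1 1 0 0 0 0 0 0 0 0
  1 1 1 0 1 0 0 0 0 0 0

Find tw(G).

A width-3 tree decomposition is:
Bags: B1 = {0, 1, 2, 8}  B2 = {0, 1, 2, 10}  B3 = {0, 2, 5, 8}  B4 = {0, 2, 3, 8}  B5 = {2, 3, 6, 8}  B6 = {0, 2, 4, 10}  B7 = {0, 1, 2, 9}  B8 = {0, 1, 2, 7}
Tree: B1–B2, B1–B3, B1–B4, B4–B5, B2–B6, B1–B7, B1–B8
Every bag has size at most 4, so the width is 4 − 1 = 3 and tw(G) ≤ 3. Conversely, {0, 1, 2, 8} is a clique of size 4, and the vertices of any clique must share a bag in every tree decomposition; so some bag has ≥ 4 vertices and tw(G) ≥ 3. Combining the bounds, tw(G) = 3.

3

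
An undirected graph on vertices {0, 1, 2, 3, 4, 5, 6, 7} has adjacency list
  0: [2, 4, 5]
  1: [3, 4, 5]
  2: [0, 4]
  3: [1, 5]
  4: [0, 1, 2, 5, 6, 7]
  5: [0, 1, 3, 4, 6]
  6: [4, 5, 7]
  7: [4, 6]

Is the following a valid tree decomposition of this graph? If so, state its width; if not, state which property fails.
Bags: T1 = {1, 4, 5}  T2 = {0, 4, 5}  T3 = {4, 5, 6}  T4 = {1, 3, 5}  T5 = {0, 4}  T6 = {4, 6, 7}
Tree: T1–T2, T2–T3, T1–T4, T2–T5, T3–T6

A tree decomposition must satisfy three properties: every vertex lies in some bag; for every edge, both endpoints lie together in some bag; and for every vertex, the bags containing it form a connected subtree. Here vertex 2 appears in no bag, so the decomposition is invalid.

No — vertex 2 appears in no bag.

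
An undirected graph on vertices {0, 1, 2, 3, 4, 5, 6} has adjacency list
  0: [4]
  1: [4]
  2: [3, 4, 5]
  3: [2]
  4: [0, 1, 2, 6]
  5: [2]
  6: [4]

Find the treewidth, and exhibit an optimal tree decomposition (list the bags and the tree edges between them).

Each bag holds 2 vertices, so the decomposition has width 1, which upper-bounds the treewidth. Any graph with an edge has treewidth ≥ 1, and G has the edge 0–4. The upper and lower bounds meet at 1, so that is the treewidth.

Treewidth 1.
One optimal decomposition is:
Bags: B1 = {0, 4}  B2 = {2, 4}  B3 = {1, 4}  B4 = {2, 3}  B5 = {4, 6}  B6 = {2, 5}
Tree: B1–B2, B1–B3, B2–B4, B1–B5, B4–B6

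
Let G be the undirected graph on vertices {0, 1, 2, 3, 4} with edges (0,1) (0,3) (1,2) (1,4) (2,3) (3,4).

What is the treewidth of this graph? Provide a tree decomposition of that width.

Each bag holds 3 vertices, so the decomposition has width 2, which upper-bounds the treewidth. For the lower bound, G contains the cycle 4–3–0–1–4, so G is not a forest; only forests have treewidth ≤ 1, hence tw(G) ≥ 2. Hence tw(G) = 2 exactly.

Treewidth 2.
One such decomposition:
Bags: B1 = {1, 3, 4}  B2 = {0, 1, 3}  B3 = {1, 2, 3}
Tree: B1–B2, B2–B3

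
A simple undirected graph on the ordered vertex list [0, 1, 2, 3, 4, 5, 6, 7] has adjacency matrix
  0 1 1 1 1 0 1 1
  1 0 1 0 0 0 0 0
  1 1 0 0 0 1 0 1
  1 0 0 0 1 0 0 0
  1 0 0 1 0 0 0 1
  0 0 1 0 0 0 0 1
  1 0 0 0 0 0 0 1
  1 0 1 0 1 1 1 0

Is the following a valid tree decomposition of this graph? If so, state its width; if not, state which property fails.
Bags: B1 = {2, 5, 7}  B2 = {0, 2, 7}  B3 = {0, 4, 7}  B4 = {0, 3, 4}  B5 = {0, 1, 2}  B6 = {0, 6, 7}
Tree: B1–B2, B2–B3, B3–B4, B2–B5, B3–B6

Yes; width 2.

Every vertex of G appears in some bag (union = {0, 1, 2, 3, 4, 5, 6, 7}); every edge is covered by a bag; and for each vertex v the set of bags containing v is connected in the bag tree. The decomposition is therefore valid. The largest bag has 3 vertices, so the width is 2.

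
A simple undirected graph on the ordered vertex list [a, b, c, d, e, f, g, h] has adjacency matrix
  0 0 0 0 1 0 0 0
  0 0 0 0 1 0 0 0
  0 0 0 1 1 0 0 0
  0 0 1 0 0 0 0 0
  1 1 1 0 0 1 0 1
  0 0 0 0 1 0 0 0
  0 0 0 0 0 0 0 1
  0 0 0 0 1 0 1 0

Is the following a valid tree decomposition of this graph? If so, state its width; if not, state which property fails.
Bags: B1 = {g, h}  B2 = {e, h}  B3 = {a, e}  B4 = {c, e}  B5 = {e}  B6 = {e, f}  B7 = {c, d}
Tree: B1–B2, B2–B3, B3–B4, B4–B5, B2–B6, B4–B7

A tree decomposition must satisfy three properties: every vertex lies in some bag; for every edge, both endpoints lie together in some bag; and for every vertex, the bags containing it form a connected subtree. Here vertex b appears in no bag, so the decomposition is invalid.

No — vertex b appears in no bag.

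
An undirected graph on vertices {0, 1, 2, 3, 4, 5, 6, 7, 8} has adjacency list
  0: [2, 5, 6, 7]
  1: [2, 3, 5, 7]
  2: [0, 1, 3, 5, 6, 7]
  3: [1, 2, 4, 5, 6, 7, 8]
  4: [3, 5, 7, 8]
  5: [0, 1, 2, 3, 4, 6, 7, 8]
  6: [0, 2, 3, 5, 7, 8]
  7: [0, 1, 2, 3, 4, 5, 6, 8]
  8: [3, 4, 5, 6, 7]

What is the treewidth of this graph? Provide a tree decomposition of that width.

Every bag has size at most 5, so the width is 5 − 1 = 4 and tw(G) ≤ 4. On the other hand G contains the 5-clique {0, 2, 5, 6, 7}. A clique must lie in a single bag of any decomposition, so no decomposition can have width below 4. Therefore the treewidth is 4.

Treewidth 4.
One such decomposition:
Bags: B1 = {3, 5, 6, 7, 8}  B2 = {3, 4, 5, 7, 8}  B3 = {2, 3, 5, 6, 7}  B4 = {1, 2, 3, 5, 7}  B5 = {0, 2, 5, 6, 7}
Tree: B1–B2, B1–B3, B3–B4, B3–B5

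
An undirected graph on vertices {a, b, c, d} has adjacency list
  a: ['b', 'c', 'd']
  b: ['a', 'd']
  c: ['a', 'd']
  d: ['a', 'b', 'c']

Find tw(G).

A width-2 tree decomposition is:
Bags: B1 = {a, b, d}  B2 = {a, c, d}
Tree: B1–B2
Each bag holds 3 vertices, so the decomposition has width 2, which upper-bounds the treewidth. For the lower bound, the 3 vertices {a, c, d} are pairwise adjacent, and any tree decomposition puts a clique entirely inside one bag — forcing width ≥ 2. Therefore the treewidth is 2.

2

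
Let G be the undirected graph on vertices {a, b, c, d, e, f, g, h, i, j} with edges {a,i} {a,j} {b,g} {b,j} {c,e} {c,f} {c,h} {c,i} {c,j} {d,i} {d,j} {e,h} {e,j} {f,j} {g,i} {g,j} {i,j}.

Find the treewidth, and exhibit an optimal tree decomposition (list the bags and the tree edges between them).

The largest bag has 3 vertices, giving width 2; this decomposition certifies tw(G) ≤ 2. On the other hand G contains the 3-clique {c, e, j}. A clique must lie in a single bag of any decomposition, so no decomposition can have width below 2. Combining the bounds, tw(G) = 2.

Treewidth 2.
One such decomposition:
Bags: B1 = {c, f, j}  B2 = {c, i, j}  B3 = {d, i, j}  B4 = {g, i, j}  B5 = {a, i, j}  B6 = {c, e, j}  B7 = {b, g, j}  B8 = {c, e, h}
Tree: B1–B2, B2–B3, B2–B4, B3–B5, B2–B6, B4–B7, B6–B8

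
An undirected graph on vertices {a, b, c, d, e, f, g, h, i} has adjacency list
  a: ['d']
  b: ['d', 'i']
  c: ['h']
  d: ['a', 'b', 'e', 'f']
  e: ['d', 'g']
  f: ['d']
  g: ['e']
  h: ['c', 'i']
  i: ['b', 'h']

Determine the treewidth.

1

A width-1 tree decomposition is:
Bags: B1 = {b, d}  B2 = {d, f}  B3 = {a, d}  B4 = {d, e}  B5 = {b, i}  B6 = {h, i}  B7 = {e, g}  B8 = {c, h}
Tree: B1–B2, B2–B3, B1–B4, B1–B5, B5–B6, B4–B7, B6–B8
Each bag holds 2 vertices, so the decomposition has width 1, which upper-bounds the treewidth. Since G has at least one edge (e.g. d–b), it is not an edgeless graph, so tw(G) ≥ 1. The upper and lower bounds meet at 1, so that is the treewidth.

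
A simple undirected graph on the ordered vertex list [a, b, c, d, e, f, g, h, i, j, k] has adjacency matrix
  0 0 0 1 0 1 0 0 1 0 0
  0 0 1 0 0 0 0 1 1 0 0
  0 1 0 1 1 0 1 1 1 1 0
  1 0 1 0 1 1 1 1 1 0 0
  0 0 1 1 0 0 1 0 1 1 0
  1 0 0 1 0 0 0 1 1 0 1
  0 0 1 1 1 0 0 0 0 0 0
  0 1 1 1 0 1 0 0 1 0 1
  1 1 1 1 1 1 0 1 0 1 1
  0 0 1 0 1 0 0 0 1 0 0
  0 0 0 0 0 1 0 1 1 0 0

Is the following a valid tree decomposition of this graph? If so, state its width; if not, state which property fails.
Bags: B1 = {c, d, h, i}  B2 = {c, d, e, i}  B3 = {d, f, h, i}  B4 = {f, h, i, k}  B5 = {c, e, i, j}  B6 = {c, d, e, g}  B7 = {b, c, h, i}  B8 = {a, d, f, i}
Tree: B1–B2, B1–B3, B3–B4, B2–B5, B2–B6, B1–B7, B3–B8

Every vertex of G appears in some bag (union = {a, b, c, d, e, f, g, h, i, j, k}); every edge is covered by a bag; and for each vertex v the set of bags containing v is connected in the bag tree. The decomposition is therefore valid. The largest bag has 4 vertices, so the width is 3.

Yes; width 3.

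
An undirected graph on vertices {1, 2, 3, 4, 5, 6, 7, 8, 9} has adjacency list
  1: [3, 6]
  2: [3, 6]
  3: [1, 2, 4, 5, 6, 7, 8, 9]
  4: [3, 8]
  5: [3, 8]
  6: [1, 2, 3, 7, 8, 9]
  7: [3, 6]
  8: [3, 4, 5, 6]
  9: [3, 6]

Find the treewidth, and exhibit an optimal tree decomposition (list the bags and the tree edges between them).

Each bag holds 3 vertices, so the decomposition has width 2, which upper-bounds the treewidth. Conversely, {3, 4, 8} is a clique of size 3, and the vertices of any clique must share a bag in every tree decomposition; so some bag has ≥ 3 vertices and tw(G) ≥ 2. Therefore the treewidth is 2.

Treewidth 2.
Bags: B1 = {3, 6, 8}  B2 = {3, 6, 9}  B3 = {1, 3, 6}  B4 = {2, 3, 6}  B5 = {3, 6, 7}  B6 = {3, 5, 8}  B7 = {3, 4, 8}
Tree: B1–B2, B1–B3, B1–B4, B4–B5, B1–B6, B1–B7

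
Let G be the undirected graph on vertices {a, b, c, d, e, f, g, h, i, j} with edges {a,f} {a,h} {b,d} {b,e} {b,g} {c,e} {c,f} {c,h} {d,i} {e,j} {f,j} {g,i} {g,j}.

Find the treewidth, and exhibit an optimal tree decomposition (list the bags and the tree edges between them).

Treewidth 2.
One optimal decomposition is:
Bags: B1 = {b, d, i}  B2 = {b, g, i}  B3 = {b, e, g}  B4 = {e, g, j}  B5 = {c, e, j}  B6 = {c, f, j}  B7 = {c, f, h}  B8 = {a, f, h}
Tree: B1–B2, B2–B3, B3–B4, B4–B5, B5–B6, B6–B7, B7–B8

Every bag has size at most 3, so the width is 3 − 1 = 2 and tw(G) ≤ 2. For the lower bound, G contains the cycle d–i–g–b–d, so G is not a forest; only forests have treewidth ≤ 1, hence tw(G) ≥ 2. Combining the bounds, tw(G) = 2.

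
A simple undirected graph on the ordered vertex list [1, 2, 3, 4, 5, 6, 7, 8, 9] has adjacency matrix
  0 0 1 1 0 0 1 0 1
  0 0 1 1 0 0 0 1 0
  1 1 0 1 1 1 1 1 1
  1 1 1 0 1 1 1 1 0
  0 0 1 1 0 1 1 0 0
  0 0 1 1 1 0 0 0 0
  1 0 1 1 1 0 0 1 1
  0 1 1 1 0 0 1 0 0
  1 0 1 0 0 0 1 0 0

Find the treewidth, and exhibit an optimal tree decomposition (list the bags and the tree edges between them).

Treewidth 3.
Bags: B1 = {1, 3, 4, 7}  B2 = {3, 4, 7, 8}  B3 = {2, 3, 4, 8}  B4 = {1, 3, 7, 9}  B5 = {3, 4, 5, 7}  B6 = {3, 4, 5, 6}
Tree: B1–B2, B2–B3, B1–B4, B1–B5, B5–B6

Every bag has size at most 4, so the width is 4 − 1 = 3 and tw(G) ≤ 3. For the lower bound, the 4 vertices {1, 3, 7, 9} are pairwise adjacent, and any tree decomposition puts a clique entirely inside one bag — forcing width ≥ 3. Therefore the treewidth is 3.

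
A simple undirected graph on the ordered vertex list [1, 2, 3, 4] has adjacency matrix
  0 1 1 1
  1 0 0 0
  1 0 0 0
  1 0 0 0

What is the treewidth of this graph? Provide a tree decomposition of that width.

The largest bag has 2 vertices, giving width 1; this decomposition certifies tw(G) ≤ 1. Since G has at least one edge (e.g. 2–1), it is not an edgeless graph, so tw(G) ≥ 1. Hence tw(G) = 1 exactly.

Treewidth 1.
Bags: B1 = {1, 2}  B2 = {1, 4}  B3 = {1, 3}
Tree: B1–B2, B2–B3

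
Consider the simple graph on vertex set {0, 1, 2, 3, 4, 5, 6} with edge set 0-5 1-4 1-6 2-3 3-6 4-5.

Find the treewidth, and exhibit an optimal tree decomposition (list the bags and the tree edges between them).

Treewidth 1.
Bags: B1 = {0, 5}  B2 = {4, 5}  B3 = {1, 4}  B4 = {1, 6}  B5 = {3, 6}  B6 = {2, 3}
Tree: B1–B2, B2–B3, B3–B4, B4–B5, B5–B6

Every bag has size at most 2, so the width is 2 − 1 = 1 and tw(G) ≤ 1. Since G has at least one edge (e.g. 0–5), it is not an edgeless graph, so tw(G) ≥ 1. Combining the bounds, tw(G) = 1.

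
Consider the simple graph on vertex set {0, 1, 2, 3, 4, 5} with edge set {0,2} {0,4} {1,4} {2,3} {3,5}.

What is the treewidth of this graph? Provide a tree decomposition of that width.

Each bag holds 2 vertices, so the decomposition has width 1, which upper-bounds the treewidth. Any graph with an edge has treewidth ≥ 1, and G has the edge 5–3. Combining the bounds, tw(G) = 1.

Treewidth 1.
Bags: B1 = {3, 5}  B2 = {2, 3}  B3 = {0, 2}  B4 = {0, 4}  B5 = {1, 4}
Tree: B1–B2, B2–B3, B3–B4, B4–B5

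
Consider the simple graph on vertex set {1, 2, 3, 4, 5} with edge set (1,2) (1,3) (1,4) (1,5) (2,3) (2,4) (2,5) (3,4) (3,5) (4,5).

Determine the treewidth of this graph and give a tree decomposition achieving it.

A single bag containing all 5 vertices is trivially a valid decomposition of width 4. Conversely, {1, 2, 3, 4, 5} is a clique of size 5, and the vertices of any clique must share a bag in every tree decomposition; so some bag has ≥ 5 vertices and tw(G) ≥ 4. The upper and lower bounds meet at 4, so that is the treewidth.

Treewidth 4.
Bags: B1 = {1, 2, 3, 4, 5}
Tree: (single bag)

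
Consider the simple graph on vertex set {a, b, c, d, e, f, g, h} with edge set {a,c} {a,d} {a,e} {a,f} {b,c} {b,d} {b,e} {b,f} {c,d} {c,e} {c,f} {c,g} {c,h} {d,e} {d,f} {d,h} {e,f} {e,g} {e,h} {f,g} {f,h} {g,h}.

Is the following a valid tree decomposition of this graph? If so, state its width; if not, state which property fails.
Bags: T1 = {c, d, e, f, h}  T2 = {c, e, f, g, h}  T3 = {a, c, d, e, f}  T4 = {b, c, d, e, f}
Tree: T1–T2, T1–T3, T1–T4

Yes; width 4.

Vertex coverage: the bags together contain {a, b, c, d, e, f, g, h}, the full vertex set. Edge coverage: each edge of G has both endpoints in at least one bag. Running intersection: for every vertex, the bags containing it form a connected subtree. All three properties hold, so this is a valid tree decomposition of width max|bag| − 1 = 4, and hence tw(G) ≤ 4.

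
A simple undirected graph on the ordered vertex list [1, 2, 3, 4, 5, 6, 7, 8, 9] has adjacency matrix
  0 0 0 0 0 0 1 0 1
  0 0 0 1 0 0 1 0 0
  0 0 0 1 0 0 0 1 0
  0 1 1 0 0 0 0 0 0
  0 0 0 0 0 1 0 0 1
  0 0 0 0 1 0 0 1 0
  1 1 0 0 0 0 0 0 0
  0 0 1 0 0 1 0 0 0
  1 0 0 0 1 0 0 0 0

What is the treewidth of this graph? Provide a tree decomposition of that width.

Each bag holds 3 vertices, so the decomposition has width 2, which upper-bounds the treewidth. For the lower bound, G contains the cycle 4–3–8–6–5–9–1–7–2–4, so G is not a forest; only forests have treewidth ≤ 1, hence tw(G) ≥ 2. Hence tw(G) = 2 exactly.

Treewidth 2.
One optimal decomposition is:
Bags: B1 = {3, 4, 8}  B2 = {4, 6, 8}  B3 = {4, 5, 6}  B4 = {4, 5, 9}  B5 = {1, 4, 9}  B6 = {1, 4, 7}  B7 = {2, 4, 7}
Tree: B1–B2, B2–B3, B3–B4, B4–B5, B5–B6, B6–B7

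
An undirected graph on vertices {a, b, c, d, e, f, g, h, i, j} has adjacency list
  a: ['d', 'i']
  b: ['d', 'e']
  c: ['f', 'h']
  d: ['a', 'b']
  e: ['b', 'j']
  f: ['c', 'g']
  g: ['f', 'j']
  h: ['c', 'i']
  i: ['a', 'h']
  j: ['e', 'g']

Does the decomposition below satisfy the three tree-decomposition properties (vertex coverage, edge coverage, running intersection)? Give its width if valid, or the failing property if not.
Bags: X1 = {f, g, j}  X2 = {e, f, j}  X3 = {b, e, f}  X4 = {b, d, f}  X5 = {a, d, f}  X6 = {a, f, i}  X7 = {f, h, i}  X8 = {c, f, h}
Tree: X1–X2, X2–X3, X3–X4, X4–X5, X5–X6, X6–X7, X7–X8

Every vertex of G appears in some bag (union = {a, b, c, d, e, f, g, h, i, j}); every edge is covered by a bag; and for each vertex v the set of bags containing v is connected in the bag tree. The decomposition is therefore valid. The largest bag has 3 vertices, so the width is 2.

Yes; width 2.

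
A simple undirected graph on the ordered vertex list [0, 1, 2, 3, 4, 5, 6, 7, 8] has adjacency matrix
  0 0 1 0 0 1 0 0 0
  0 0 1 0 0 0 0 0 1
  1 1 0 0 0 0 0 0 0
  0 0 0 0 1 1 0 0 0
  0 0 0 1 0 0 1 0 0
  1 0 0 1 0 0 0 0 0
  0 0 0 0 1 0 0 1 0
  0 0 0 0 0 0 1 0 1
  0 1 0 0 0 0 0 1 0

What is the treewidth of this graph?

A width-2 tree decomposition is:
Bags: B1 = {4, 6, 7}  B2 = {4, 7, 8}  B3 = {1, 4, 8}  B4 = {1, 2, 4}  B5 = {0, 2, 4}  B6 = {0, 4, 5}  B7 = {3, 4, 5}
Tree: B1–B2, B2–B3, B3–B4, B4–B5, B5–B6, B6–B7
Every bag has size at most 3, so the width is 3 − 1 = 2 and tw(G) ≤ 2. The edges 4–6–7–8–1–2–0–5–3–4 form a cycle, so G is not a tree and its treewidth is at least 2. The upper and lower bounds meet at 2, so that is the treewidth.

2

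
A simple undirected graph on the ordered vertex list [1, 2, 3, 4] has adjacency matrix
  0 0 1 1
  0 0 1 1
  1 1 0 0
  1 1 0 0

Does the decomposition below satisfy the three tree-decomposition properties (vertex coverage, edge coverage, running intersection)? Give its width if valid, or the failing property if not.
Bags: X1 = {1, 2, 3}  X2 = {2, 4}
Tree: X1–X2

A tree decomposition must satisfy three properties: every vertex lies in some bag; for every edge, both endpoints lie together in some bag; and for every vertex, the bags containing it form a connected subtree. Here edge (1,4) lies in no bag, so the decomposition is invalid.

No — edge (1,4) lies in no bag.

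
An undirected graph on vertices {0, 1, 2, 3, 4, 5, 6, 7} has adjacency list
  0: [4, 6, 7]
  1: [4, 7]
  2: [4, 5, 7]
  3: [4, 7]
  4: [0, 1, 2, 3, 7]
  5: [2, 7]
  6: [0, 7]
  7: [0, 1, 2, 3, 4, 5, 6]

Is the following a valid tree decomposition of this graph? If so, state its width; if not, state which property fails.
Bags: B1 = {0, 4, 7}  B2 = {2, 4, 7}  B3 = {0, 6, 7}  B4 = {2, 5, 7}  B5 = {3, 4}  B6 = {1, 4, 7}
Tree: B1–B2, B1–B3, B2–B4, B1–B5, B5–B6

A tree decomposition must satisfy three properties: every vertex lies in some bag; for every edge, both endpoints lie together in some bag; and for every vertex, the bags containing it form a connected subtree. Here edge (7,3) lies in no bag, so the decomposition is invalid.

No — edge (7,3) lies in no bag.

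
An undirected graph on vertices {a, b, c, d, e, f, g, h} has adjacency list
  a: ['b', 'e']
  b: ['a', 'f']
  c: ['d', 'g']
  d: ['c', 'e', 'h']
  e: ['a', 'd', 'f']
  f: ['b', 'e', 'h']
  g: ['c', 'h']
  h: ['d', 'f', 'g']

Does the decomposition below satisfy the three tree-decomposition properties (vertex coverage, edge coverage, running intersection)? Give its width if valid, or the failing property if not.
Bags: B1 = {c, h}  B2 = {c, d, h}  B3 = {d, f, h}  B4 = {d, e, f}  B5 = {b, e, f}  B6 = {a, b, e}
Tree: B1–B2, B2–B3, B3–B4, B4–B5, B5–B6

A tree decomposition must satisfy three properties: every vertex lies in some bag; for every edge, both endpoints lie together in some bag; and for every vertex, the bags containing it form a connected subtree. Here vertex g appears in no bag, so the decomposition is invalid.

No — vertex g appears in no bag.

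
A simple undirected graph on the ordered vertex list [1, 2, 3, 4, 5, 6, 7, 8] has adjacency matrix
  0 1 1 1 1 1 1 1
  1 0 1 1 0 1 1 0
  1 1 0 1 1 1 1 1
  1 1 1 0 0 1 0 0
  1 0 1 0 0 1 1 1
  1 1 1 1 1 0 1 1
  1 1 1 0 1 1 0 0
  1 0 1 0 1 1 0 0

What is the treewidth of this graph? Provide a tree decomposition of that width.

Treewidth 4.
One such decomposition:
Bags: B1 = {1, 3, 5, 6, 7}  B2 = {1, 2, 3, 6, 7}  B3 = {1, 3, 5, 6, 8}  B4 = {1, 2, 3, 4, 6}
Tree: B1–B2, B1–B3, B2–B4

Each bag holds 5 vertices, so the decomposition has width 4, which upper-bounds the treewidth. On the other hand G contains the 5-clique {1, 3, 5, 6, 8}. A clique must lie in a single bag of any decomposition, so no decomposition can have width below 4. Hence tw(G) = 4 exactly.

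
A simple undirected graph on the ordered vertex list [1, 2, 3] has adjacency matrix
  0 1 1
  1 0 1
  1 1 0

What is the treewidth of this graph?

2

A width-2 tree decomposition is:
Bags: B1 = {1, 2, 3}
Tree: (single bag)
A single bag containing all 3 vertices is trivially a valid decomposition of width 2. For the lower bound, the 3 vertices {1, 2, 3} are pairwise adjacent, and any tree decomposition puts a clique entirely inside one bag — forcing width ≥ 2. Therefore the treewidth is 2.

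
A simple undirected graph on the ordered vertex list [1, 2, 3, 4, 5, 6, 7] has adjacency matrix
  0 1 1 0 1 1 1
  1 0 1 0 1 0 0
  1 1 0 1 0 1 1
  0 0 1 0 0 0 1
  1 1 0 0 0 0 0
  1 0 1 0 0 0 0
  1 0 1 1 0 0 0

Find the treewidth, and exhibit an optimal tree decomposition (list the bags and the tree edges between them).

Treewidth 2.
One such decomposition:
Bags: B1 = {1, 3, 6}  B2 = {1, 2, 3}  B3 = {1, 3, 7}  B4 = {3, 4, 7}  B5 = {1, 2, 5}
Tree: B1–B2, B1–B3, B3–B4, B2–B5

The largest bag has 3 vertices, giving width 2; this decomposition certifies tw(G) ≤ 2. On the other hand G contains the 3-clique {1, 2, 3}. A clique must lie in a single bag of any decomposition, so no decomposition can have width below 2. Therefore the treewidth is 2.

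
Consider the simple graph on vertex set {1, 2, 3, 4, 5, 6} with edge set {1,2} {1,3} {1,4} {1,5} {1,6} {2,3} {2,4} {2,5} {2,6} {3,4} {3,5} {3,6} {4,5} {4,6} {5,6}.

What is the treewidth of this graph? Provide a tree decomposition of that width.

With just one bag of size 6, the width is 6 − 1 = 5, so tw(G) ≤ 5. For the lower bound, the 6 vertices {1, 2, 3, 4, 5, 6} are pairwise adjacent, and any tree decomposition puts a clique entirely inside one bag — forcing width ≥ 5. The upper and lower bounds meet at 5, so that is the treewidth.

Treewidth 5.
One such decomposition:
Bags: B1 = {1, 2, 3, 4, 5, 6}
Tree: (single bag)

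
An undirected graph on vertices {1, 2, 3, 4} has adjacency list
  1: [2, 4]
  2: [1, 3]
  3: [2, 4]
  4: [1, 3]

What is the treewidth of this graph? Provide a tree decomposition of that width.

Treewidth 2.
One optimal decomposition is:
Bags: B1 = {1, 3, 4}  B2 = {1, 2, 3}
Tree: B1–B2

Every bag has size at most 3, so the width is 3 − 1 = 2 and tw(G) ≤ 2. For the lower bound, G contains the cycle 1–4–3–2–1, so G is not a forest; only forests have treewidth ≤ 1, hence tw(G) ≥ 2. The upper and lower bounds meet at 2, so that is the treewidth.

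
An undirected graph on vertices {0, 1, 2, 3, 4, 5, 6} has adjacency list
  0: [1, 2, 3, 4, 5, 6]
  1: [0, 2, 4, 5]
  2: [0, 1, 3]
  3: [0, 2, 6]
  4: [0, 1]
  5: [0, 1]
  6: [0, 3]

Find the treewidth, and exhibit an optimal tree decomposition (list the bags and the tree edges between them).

Treewidth 2.
One optimal decomposition is:
Bags: B1 = {0, 2, 3}  B2 = {0, 1, 2}  B3 = {0, 1, 5}  B4 = {0, 3, 6}  B5 = {0, 1, 4}
Tree: B1–B2, B2–B3, B1–B4, B2–B5

The largest bag has 3 vertices, giving width 2; this decomposition certifies tw(G) ≤ 2. On the other hand G contains the 3-clique {0, 1, 2}. A clique must lie in a single bag of any decomposition, so no decomposition can have width below 2. Combining the bounds, tw(G) = 2.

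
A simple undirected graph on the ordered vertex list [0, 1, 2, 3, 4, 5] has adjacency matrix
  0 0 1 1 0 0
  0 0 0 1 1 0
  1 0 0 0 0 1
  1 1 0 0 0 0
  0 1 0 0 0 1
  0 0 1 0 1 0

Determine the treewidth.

2

A width-2 tree decomposition is:
Bags: B1 = {0, 1, 3}  B2 = {0, 1, 2}  B3 = {1, 2, 5}  B4 = {1, 4, 5}
Tree: B1–B2, B2–B3, B3–B4
Each bag holds 3 vertices, so the decomposition has width 2, which upper-bounds the treewidth. The edges 1–3–0–2–5–4–1 form a cycle, so G is not a tree and its treewidth is at least 2. Hence tw(G) = 2 exactly.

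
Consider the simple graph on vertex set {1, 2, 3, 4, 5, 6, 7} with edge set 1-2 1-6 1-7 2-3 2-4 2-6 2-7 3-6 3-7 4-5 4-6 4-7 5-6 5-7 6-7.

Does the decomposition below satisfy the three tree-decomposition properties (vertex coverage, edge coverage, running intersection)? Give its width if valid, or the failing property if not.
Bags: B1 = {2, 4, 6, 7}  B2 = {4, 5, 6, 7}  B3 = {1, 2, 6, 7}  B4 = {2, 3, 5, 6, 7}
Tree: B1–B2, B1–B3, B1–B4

No — bags containing vertex 5 are not connected in the tree.

A tree decomposition must satisfy three properties: every vertex lies in some bag; for every edge, both endpoints lie together in some bag; and for every vertex, the bags containing it form a connected subtree. Here bags containing vertex 5 are not connected in the tree, so the decomposition is invalid.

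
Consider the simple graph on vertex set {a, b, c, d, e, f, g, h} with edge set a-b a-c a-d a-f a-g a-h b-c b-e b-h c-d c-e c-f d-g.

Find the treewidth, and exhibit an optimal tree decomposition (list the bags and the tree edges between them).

The largest bag has 3 vertices, giving width 2; this decomposition certifies tw(G) ≤ 2. For the lower bound, the 3 vertices {b, c, e} are pairwise adjacent, and any tree decomposition puts a clique entirely inside one bag — forcing width ≥ 2. Combining the bounds, tw(G) = 2.

Treewidth 2.
One such decomposition:
Bags: B1 = {a, c, d}  B2 = {a, b, c}  B3 = {b, c, e}  B4 = {a, c, f}  B5 = {a, d, g}  B6 = {a, b, h}
Tree: B1–B2, B2–B3, B1–B4, B1–B5, B2–B6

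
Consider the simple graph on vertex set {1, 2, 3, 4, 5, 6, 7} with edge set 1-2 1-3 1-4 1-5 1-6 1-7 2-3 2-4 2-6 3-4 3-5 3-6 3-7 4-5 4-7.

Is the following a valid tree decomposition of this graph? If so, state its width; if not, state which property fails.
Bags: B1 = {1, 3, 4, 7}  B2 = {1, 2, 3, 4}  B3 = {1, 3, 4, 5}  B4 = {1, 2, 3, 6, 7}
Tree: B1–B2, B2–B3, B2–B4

No — bags containing vertex 7 are not connected in the tree.

A tree decomposition must satisfy three properties: every vertex lies in some bag; for every edge, both endpoints lie together in some bag; and for every vertex, the bags containing it form a connected subtree. Here bags containing vertex 7 are not connected in the tree, so the decomposition is invalid.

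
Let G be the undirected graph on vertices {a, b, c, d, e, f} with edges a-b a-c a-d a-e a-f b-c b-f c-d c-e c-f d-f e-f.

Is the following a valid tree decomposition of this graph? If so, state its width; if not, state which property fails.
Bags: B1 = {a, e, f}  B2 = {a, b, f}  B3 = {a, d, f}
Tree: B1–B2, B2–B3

No — vertex c appears in no bag.

A tree decomposition must satisfy three properties: every vertex lies in some bag; for every edge, both endpoints lie together in some bag; and for every vertex, the bags containing it form a connected subtree. Here vertex c appears in no bag, so the decomposition is invalid.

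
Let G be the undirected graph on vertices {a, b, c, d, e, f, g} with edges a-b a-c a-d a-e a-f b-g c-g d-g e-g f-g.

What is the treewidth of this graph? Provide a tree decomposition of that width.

Treewidth 2.
One optimal decomposition is:
Bags: B1 = {a, f, g}  B2 = {a, c, g}  B3 = {a, d, g}  B4 = {a, b, g}  B5 = {a, e, g}
Tree: B1–B2, B2–B3, B3–B4, B4–B5

Each bag holds 3 vertices, so the decomposition has width 2, which upper-bounds the treewidth. Since g–f–a–c–g is a cycle in G, G is not acyclic. Forests are exactly the graphs of treewidth ≤ 1, so tw(G) ≥ 2. The upper and lower bounds meet at 2, so that is the treewidth.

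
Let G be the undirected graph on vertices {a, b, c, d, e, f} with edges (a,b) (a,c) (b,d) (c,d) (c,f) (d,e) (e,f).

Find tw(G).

2

A width-2 tree decomposition is:
Bags: B1 = {a, b, c}  B2 = {b, c, d}  B3 = {c, d, f}  B4 = {d, e, f}
Tree: B1–B2, B2–B3, B3–B4
Every bag has size at most 3, so the width is 3 − 1 = 2 and tw(G) ≤ 2. Since a–b–d–c–a is a cycle in G, G is not acyclic. Forests are exactly the graphs of treewidth ≤ 1, so tw(G) ≥ 2. Therefore the treewidth is 2.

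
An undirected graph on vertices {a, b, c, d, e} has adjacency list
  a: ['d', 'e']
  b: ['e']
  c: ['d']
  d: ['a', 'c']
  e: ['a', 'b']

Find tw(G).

A width-1 tree decomposition is:
Bags: B1 = {a, d}  B2 = {a, e}  B3 = {b, e}  B4 = {c, d}
Tree: B1–B2, B2–B3, B1–B4
Each bag holds 2 vertices, so the decomposition has width 1, which upper-bounds the treewidth. Any graph with an edge has treewidth ≥ 1, and G has the edge d–a. The upper and lower bounds meet at 1, so that is the treewidth.

1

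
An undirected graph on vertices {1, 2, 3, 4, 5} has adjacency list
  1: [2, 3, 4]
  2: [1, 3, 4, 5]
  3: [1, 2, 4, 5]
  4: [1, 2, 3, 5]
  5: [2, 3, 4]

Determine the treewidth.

3

A width-3 tree decomposition is:
Bags: B1 = {1, 2, 3, 4}  B2 = {2, 3, 4, 5}
Tree: B1–B2
Every bag has size at most 4, so the width is 4 − 1 = 3 and tw(G) ≤ 3. For the lower bound, the 4 vertices {1, 2, 3, 4} are pairwise adjacent, and any tree decomposition puts a clique entirely inside one bag — forcing width ≥ 3. Combining the bounds, tw(G) = 3.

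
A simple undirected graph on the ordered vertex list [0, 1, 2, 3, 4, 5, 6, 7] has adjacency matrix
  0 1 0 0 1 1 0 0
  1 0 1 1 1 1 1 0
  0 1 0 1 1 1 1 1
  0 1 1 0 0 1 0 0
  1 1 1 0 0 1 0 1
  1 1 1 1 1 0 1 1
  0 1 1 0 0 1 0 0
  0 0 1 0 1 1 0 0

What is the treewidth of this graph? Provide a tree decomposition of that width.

Treewidth 3.
Bags: B1 = {0, 1, 4, 5}  B2 = {1, 2, 4, 5}  B3 = {2, 4, 5, 7}  B4 = {1, 2, 3, 5}  B5 = {1, 2, 5, 6}
Tree: B1–B2, B2–B3, B2–B4, B4–B5

Each bag holds 4 vertices, so the decomposition has width 3, which upper-bounds the treewidth. On the other hand G contains the 4-clique {0, 1, 4, 5}. A clique must lie in a single bag of any decomposition, so no decomposition can have width below 3. Hence tw(G) = 3 exactly.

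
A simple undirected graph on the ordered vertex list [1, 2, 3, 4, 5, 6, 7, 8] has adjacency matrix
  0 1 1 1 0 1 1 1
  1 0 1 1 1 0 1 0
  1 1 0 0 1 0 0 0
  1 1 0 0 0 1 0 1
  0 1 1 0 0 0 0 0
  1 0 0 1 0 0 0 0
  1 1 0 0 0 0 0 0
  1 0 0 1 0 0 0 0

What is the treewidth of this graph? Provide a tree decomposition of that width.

Treewidth 2.
One such decomposition:
Bags: B1 = {1, 2, 7}  B2 = {1, 2, 3}  B3 = {2, 3, 5}  B4 = {1, 2, 4}  B5 = {1, 4, 8}  B6 = {1, 4, 6}
Tree: B1–B2, B2–B3, B2–B4, B4–B5, B4–B6

Each bag holds 3 vertices, so the decomposition has width 2, which upper-bounds the treewidth. Conversely, {1, 4, 8} is a clique of size 3, and the vertices of any clique must share a bag in every tree decomposition; so some bag has ≥ 3 vertices and tw(G) ≥ 2. The upper and lower bounds meet at 2, so that is the treewidth.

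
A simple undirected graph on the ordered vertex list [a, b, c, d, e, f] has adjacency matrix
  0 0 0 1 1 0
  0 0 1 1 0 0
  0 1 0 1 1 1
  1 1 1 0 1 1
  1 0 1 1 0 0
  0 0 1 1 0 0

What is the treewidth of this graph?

2

A width-2 tree decomposition is:
Bags: B1 = {c, d, f}  B2 = {b, c, d}  B3 = {c, d, e}  B4 = {a, d, e}
Tree: B1–B2, B2–B3, B3–B4
Every bag has size at most 3, so the width is 3 − 1 = 2 and tw(G) ≤ 2. On the other hand G contains the 3-clique {c, d, e}. A clique must lie in a single bag of any decomposition, so no decomposition can have width below 2. Therefore the treewidth is 2.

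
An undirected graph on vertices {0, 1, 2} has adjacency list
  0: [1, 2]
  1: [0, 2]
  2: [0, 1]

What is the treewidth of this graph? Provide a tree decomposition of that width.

Treewidth 2.
One optimal decomposition is:
Bags: B1 = {0, 1, 2}
Tree: (single bag)

With just one bag of size 3, the width is 3 − 1 = 2, so tw(G) ≤ 2. Conversely, {0, 1, 2} is a clique of size 3, and the vertices of any clique must share a bag in every tree decomposition; so some bag has ≥ 3 vertices and tw(G) ≥ 2. The upper and lower bounds meet at 2, so that is the treewidth.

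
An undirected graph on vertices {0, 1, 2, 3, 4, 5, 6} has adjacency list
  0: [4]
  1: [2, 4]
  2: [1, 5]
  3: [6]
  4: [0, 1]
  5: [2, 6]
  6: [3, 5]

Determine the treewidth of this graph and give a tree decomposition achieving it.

Treewidth 1.
Bags: B1 = {0, 4}  B2 = {1, 4}  B3 = {1, 2}  B4 = {2, 5}  B5 = {5, 6}  B6 = {3, 6}
Tree: B1–B2, B2–B3, B3–B4, B4–B5, B5–B6

Every bag has size at most 2, so the width is 2 − 1 = 1 and tw(G) ≤ 1. Since G has at least one edge (e.g. 0–4), it is not an edgeless graph, so tw(G) ≥ 1. Hence tw(G) = 1 exactly.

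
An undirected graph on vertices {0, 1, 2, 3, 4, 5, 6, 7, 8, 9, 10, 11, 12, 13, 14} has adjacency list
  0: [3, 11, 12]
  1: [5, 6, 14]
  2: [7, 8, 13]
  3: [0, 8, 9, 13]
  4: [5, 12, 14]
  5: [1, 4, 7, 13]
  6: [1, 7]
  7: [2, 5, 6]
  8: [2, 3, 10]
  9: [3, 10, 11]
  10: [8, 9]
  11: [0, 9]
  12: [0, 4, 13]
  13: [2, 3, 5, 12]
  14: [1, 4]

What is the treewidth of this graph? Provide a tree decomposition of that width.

Each bag holds 4 vertices, so the decomposition has width 3, which upper-bounds the treewidth. For the lower bound: the 4 vertex sets {9,10,11}, {8}, {3}, {0,2,12,13} are disjoint, each induces a connected subgraph, and every pair is joined by at least one edge of G. Contracting each set to a single vertex therefore yields K_{4} as a minor, and since treewidth is minor-monotone, tw(G) ≥ tw(K_{4}) = 3. Combining the bounds, tw(G) = 3.

Treewidth 3.
One optimal decomposition is:
Bags: B1 = {8, 9, 10, 11}  B2 = {3, 8, 9, 11}  B3 = {0, 3, 8, 11}  B4 = {0, 2, 3, 8}  B5 = {0, 2, 3, 13}  B6 = {0, 2, 12, 13}  B7 = {2, 7, 12, 13}  B8 = {5, 7, 12, 13}  B9 = {4, 5, 7, 12}  B10 = {4, 5, 6, 7}  B11 = {1, 4, 5, 6}  B12 = {1, 4, 6, 14}
Tree: B1–B2, B2–B3, B3–B4, B4–B5, B5–B6, B6–B7, B7–B8, B8–B9, B9–B10, B10–B11, B11–B12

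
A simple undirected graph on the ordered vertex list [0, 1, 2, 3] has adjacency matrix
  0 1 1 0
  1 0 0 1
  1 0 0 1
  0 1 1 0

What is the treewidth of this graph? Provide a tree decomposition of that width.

Each bag holds 3 vertices, so the decomposition has width 2, which upper-bounds the treewidth. For the lower bound, G contains the cycle 2–0–1–3–2, so G is not a forest; only forests have treewidth ≤ 1, hence tw(G) ≥ 2. The upper and lower bounds meet at 2, so that is the treewidth.

Treewidth 2.
One such decomposition:
Bags: B1 = {0, 1, 2}  B2 = {1, 2, 3}
Tree: B1–B2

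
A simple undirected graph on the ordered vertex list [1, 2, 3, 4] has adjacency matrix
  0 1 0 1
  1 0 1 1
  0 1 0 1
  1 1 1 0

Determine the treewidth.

2

A width-2 tree decomposition is:
Bags: B1 = {2, 3, 4}  B2 = {1, 2, 4}
Tree: B1–B2
Each bag holds 3 vertices, so the decomposition has width 2, which upper-bounds the treewidth. On the other hand G contains the 3-clique {1, 2, 4}. A clique must lie in a single bag of any decomposition, so no decomposition can have width below 2. Combining the bounds, tw(G) = 2.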